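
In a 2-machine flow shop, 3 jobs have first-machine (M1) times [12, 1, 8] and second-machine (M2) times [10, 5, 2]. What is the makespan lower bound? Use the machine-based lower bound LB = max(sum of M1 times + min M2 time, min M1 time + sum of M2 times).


LB1 = sum(M1 times) + min(M2 times) = 21 + 2 = 23
LB2 = min(M1 times) + sum(M2 times) = 1 + 17 = 18
Lower bound = max(LB1, LB2) = max(23, 18) = 23

23


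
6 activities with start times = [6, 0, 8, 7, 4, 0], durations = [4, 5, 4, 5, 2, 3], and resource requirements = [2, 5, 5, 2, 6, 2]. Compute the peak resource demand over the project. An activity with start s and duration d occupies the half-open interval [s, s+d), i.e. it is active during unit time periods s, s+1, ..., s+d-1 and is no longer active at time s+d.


Each activity i is active on [start_i, start_i + duration_i).
Compute total resource usage per time slot:
  t=0: active resources = [5, 2], total = 7
  t=1: active resources = [5, 2], total = 7
  t=2: active resources = [5, 2], total = 7
  t=3: active resources = [5], total = 5
  t=4: active resources = [5, 6], total = 11
  t=5: active resources = [6], total = 6
  t=6: active resources = [2], total = 2
  t=7: active resources = [2, 2], total = 4
  t=8: active resources = [2, 5, 2], total = 9
  t=9: active resources = [2, 5, 2], total = 9
  t=10: active resources = [5, 2], total = 7
  t=11: active resources = [5, 2], total = 7
Peak resource demand = 11

11


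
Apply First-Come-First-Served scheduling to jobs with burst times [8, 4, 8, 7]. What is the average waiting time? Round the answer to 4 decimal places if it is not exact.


FCFS order (as given): [8, 4, 8, 7]
Waiting times:
  Job 1: wait = 0
  Job 2: wait = 8
  Job 3: wait = 12
  Job 4: wait = 20
Sum of waiting times = 40
Average waiting time = 40/4 = 10.0

10.0


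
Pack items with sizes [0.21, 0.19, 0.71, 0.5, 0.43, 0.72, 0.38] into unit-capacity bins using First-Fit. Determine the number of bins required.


Place items sequentially using First-Fit:
  Item 0.21 -> new Bin 1
  Item 0.19 -> Bin 1 (now 0.4)
  Item 0.71 -> new Bin 2
  Item 0.5 -> Bin 1 (now 0.9)
  Item 0.43 -> new Bin 3
  Item 0.72 -> new Bin 4
  Item 0.38 -> Bin 3 (now 0.81)
Total bins used = 4

4


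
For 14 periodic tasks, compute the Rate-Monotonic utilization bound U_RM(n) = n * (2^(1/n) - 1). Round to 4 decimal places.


Compute 2^(1/14) = 1.0507566387
Subtract 1: 1.0507566387 - 1 = 0.0507566387
Multiply by n: 14 * 0.0507566387 = 0.7105929418
Round to 4 dp: 0.7106

0.7106


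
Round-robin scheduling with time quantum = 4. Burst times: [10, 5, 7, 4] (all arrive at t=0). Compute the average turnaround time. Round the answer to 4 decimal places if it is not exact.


Time quantum = 4
Execution trace:
  J1 runs 4 units, time = 4
  J2 runs 4 units, time = 8
  J3 runs 4 units, time = 12
  J4 runs 4 units, time = 16
  J1 runs 4 units, time = 20
  J2 runs 1 units, time = 21
  J3 runs 3 units, time = 24
  J1 runs 2 units, time = 26
Finish times: [26, 21, 24, 16]
Average turnaround = 87/4 = 21.75

21.75


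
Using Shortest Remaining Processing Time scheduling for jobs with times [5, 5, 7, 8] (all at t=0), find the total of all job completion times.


Since all jobs arrive at t=0, SRPT equals SPT ordering.
SPT order: [5, 5, 7, 8]
Completion times:
  Job 1: p=5, C=5
  Job 2: p=5, C=10
  Job 3: p=7, C=17
  Job 4: p=8, C=25
Total completion time = 5 + 10 + 17 + 25 = 57

57


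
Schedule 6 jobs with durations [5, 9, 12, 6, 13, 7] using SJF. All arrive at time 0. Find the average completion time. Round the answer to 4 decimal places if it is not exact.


SJF order (ascending): [5, 6, 7, 9, 12, 13]
Completion times:
  Job 1: burst=5, C=5
  Job 2: burst=6, C=11
  Job 3: burst=7, C=18
  Job 4: burst=9, C=27
  Job 5: burst=12, C=39
  Job 6: burst=13, C=52
Average completion = 152/6 = 25.3333

25.3333


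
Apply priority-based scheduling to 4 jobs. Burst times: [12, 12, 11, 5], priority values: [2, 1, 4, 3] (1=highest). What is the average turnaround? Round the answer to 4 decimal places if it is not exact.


Sort by priority (ascending = highest first):
Order: [(1, 12), (2, 12), (3, 5), (4, 11)]
Completion times:
  Priority 1, burst=12, C=12
  Priority 2, burst=12, C=24
  Priority 3, burst=5, C=29
  Priority 4, burst=11, C=40
Average turnaround = 105/4 = 26.25

26.25


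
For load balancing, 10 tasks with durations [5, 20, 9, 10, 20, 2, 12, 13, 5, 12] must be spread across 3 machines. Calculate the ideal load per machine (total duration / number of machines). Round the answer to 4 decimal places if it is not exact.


Total processing time = 5 + 20 + 9 + 10 + 20 + 2 + 12 + 13 + 5 + 12 = 108
Number of machines = 3
Ideal balanced load = 108 / 3 = 36.0

36.0


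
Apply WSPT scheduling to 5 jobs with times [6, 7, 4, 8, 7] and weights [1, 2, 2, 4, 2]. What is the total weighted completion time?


Compute p/w ratios and sort ascending (WSPT): [(4, 2), (8, 4), (7, 2), (7, 2), (6, 1)]
Compute weighted completion times:
  Job (p=4,w=2): C=4, w*C=2*4=8
  Job (p=8,w=4): C=12, w*C=4*12=48
  Job (p=7,w=2): C=19, w*C=2*19=38
  Job (p=7,w=2): C=26, w*C=2*26=52
  Job (p=6,w=1): C=32, w*C=1*32=32
Total weighted completion time = 178

178


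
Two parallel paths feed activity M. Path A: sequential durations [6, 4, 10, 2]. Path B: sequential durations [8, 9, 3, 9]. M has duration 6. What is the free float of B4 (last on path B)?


ES(B4) = sum of predecessors on chain B = 20
EF(B4) = ES + duration = 20 + 9 = 29
Successor of B4 is M. ES(M) = max(sum(A), sum(B)) = max(22, 29) = 29
Free float = ES(successor) - EF(current) = 29 - 29 = 0

0


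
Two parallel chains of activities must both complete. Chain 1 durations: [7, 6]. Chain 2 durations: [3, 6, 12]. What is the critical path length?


Path A total = 7 + 6 = 13
Path B total = 3 + 6 + 12 = 21
Critical path = longest path = max(13, 21) = 21

21


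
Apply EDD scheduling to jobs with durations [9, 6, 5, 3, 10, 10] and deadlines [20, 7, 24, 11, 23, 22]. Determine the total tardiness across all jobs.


Sort by due date (EDD order): [(6, 7), (3, 11), (9, 20), (10, 22), (10, 23), (5, 24)]
Compute completion times and tardiness:
  Job 1: p=6, d=7, C=6, tardiness=max(0,6-7)=0
  Job 2: p=3, d=11, C=9, tardiness=max(0,9-11)=0
  Job 3: p=9, d=20, C=18, tardiness=max(0,18-20)=0
  Job 4: p=10, d=22, C=28, tardiness=max(0,28-22)=6
  Job 5: p=10, d=23, C=38, tardiness=max(0,38-23)=15
  Job 6: p=5, d=24, C=43, tardiness=max(0,43-24)=19
Total tardiness = 40

40


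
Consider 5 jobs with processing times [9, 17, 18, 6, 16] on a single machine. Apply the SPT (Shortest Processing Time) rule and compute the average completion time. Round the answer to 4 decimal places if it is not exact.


Sort jobs by processing time (SPT order): [6, 9, 16, 17, 18]
Compute completion times sequentially:
  Job 1: processing = 6, completes at 6
  Job 2: processing = 9, completes at 15
  Job 3: processing = 16, completes at 31
  Job 4: processing = 17, completes at 48
  Job 5: processing = 18, completes at 66
Sum of completion times = 166
Average completion time = 166/5 = 33.2

33.2


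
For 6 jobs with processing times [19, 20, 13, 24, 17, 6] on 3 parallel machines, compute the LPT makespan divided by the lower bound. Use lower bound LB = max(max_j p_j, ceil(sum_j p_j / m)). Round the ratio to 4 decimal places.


LPT order: [24, 20, 19, 17, 13, 6]
Machine loads after assignment: [30, 33, 36]
LPT makespan = 36
Lower bound = max(max_job, ceil(total/3)) = max(24, 33) = 33
Ratio = 36 / 33 = 1.0909

1.0909


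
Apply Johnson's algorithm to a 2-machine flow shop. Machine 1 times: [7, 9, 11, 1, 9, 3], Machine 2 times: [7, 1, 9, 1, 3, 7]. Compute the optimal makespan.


Apply Johnson's rule:
  Group 1 (a <= b): [(4, 1, 1), (6, 3, 7), (1, 7, 7)]
  Group 2 (a > b): [(3, 11, 9), (5, 9, 3), (2, 9, 1)]
Optimal job order: [4, 6, 1, 3, 5, 2]
Schedule:
  Job 4: M1 done at 1, M2 done at 2
  Job 6: M1 done at 4, M2 done at 11
  Job 1: M1 done at 11, M2 done at 18
  Job 3: M1 done at 22, M2 done at 31
  Job 5: M1 done at 31, M2 done at 34
  Job 2: M1 done at 40, M2 done at 41
Makespan = 41

41


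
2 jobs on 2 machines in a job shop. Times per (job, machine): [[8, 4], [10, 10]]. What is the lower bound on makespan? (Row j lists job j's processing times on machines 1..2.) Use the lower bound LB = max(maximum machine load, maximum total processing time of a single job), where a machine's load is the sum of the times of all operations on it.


Machine loads:
  Machine 1: 8 + 10 = 18
  Machine 2: 4 + 10 = 14
Max machine load = 18
Job totals:
  Job 1: 12
  Job 2: 20
Max job total = 20
Lower bound = max(18, 20) = 20

20


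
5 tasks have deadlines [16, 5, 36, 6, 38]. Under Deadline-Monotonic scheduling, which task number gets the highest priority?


Sort tasks by relative deadline (ascending):
  Task 2: deadline = 5
  Task 4: deadline = 6
  Task 1: deadline = 16
  Task 3: deadline = 36
  Task 5: deadline = 38
Priority order (highest first): [2, 4, 1, 3, 5]
Highest priority task = 2

2


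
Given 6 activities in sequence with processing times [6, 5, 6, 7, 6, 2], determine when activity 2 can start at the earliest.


Activity 2 starts after activities 1 through 1 complete.
Predecessor durations: [6]
ES = 6 = 6

6


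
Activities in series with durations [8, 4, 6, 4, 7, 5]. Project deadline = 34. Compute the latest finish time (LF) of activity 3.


LF(activity 3) = deadline - sum of successor durations
Successors: activities 4 through 6 with durations [4, 7, 5]
Sum of successor durations = 16
LF = 34 - 16 = 18

18


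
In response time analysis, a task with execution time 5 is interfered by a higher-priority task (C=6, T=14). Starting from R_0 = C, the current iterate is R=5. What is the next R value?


R_next = C + ceil(R_prev / T_hp) * C_hp
ceil(5 / 14) = ceil(0.3571) = 1
Interference = 1 * 6 = 6
R_next = 5 + 6 = 11

11


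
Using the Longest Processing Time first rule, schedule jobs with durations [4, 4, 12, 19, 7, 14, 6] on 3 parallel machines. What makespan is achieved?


Sort jobs in decreasing order (LPT): [19, 14, 12, 7, 6, 4, 4]
Assign each job to the least loaded machine:
  Machine 1: jobs [19, 4], load = 23
  Machine 2: jobs [14, 6], load = 20
  Machine 3: jobs [12, 7, 4], load = 23
Makespan = max load = 23

23


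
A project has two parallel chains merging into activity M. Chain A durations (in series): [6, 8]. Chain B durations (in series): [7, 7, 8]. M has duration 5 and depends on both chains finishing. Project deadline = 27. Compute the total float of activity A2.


Forward pass: ES(A2) = sum of predecessors on chain A = 6
EF = ES + duration = 6 + 8 = 14
Backward pass: LF(M) = deadline = 27; LS(M) = 27 - 5 = 22
LF(A2) = LS(M) - sum(successors on chain A) = 22 - 0 = 22
LS = LF - duration = 22 - 8 = 14
Total float = LS - ES = 14 - 6 = 8

8


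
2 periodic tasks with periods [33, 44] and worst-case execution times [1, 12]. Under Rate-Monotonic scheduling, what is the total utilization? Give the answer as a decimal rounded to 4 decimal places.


Compute individual utilizations (exact fractions):
  Task 1: C/T = 1/33 (approx. 0.0303)
  Task 2: C/T = 12/44 = 3/11 (approx. 0.2727)
Total utilization U = 1/33 + 3/11 = 10/33
Rounded to 4 decimal places: U = 0.3030
RM (Liu & Layland) bound for 2 tasks = 0.828427; compare with U = 10/33 (approx. 0.303030)
U <= bound, so schedulable by RM sufficient condition.

0.3030


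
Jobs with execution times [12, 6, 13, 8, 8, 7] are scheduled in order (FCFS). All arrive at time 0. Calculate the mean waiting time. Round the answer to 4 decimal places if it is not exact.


FCFS order (as given): [12, 6, 13, 8, 8, 7]
Waiting times:
  Job 1: wait = 0
  Job 2: wait = 12
  Job 3: wait = 18
  Job 4: wait = 31
  Job 5: wait = 39
  Job 6: wait = 47
Sum of waiting times = 147
Average waiting time = 147/6 = 24.5

24.5


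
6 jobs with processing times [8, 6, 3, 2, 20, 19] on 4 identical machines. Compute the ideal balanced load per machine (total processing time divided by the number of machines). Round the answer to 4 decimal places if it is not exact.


Total processing time = 8 + 6 + 3 + 2 + 20 + 19 = 58
Number of machines = 4
Ideal balanced load = 58 / 4 = 14.5

14.5


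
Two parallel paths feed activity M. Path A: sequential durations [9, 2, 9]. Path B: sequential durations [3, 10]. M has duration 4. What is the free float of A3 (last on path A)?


ES(A3) = sum of predecessors on chain A = 11
EF(A3) = ES + duration = 11 + 9 = 20
Successor of A3 is M. ES(M) = max(sum(A), sum(B)) = max(20, 13) = 20
Free float = ES(successor) - EF(current) = 20 - 20 = 0

0


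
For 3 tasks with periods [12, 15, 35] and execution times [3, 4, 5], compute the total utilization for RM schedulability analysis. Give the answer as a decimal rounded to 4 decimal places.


Compute individual utilizations (exact fractions):
  Task 1: C/T = 3/12 = 1/4 (approx. 0.25)
  Task 2: C/T = 4/15 (approx. 0.2667)
  Task 3: C/T = 5/35 = 1/7 (approx. 0.1429)
Total utilization U = 1/4 + 4/15 + 1/7 = 277/420
Rounded to 4 decimal places: U = 0.6595
RM (Liu & Layland) bound for 3 tasks = 0.779763; compare with U = 277/420 (approx. 0.659524)
U <= bound, so schedulable by RM sufficient condition.

0.6595


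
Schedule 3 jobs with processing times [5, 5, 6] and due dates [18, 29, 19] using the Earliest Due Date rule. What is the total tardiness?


Sort by due date (EDD order): [(5, 18), (6, 19), (5, 29)]
Compute completion times and tardiness:
  Job 1: p=5, d=18, C=5, tardiness=max(0,5-18)=0
  Job 2: p=6, d=19, C=11, tardiness=max(0,11-19)=0
  Job 3: p=5, d=29, C=16, tardiness=max(0,16-29)=0
Total tardiness = 0

0


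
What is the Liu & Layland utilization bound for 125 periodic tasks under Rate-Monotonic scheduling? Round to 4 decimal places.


Compute 2^(1/125) = 1.0055605804
Subtract 1: 1.0055605804 - 1 = 0.0055605804
Multiply by n: 125 * 0.0055605804 = 0.6950725500
Round to 4 dp: 0.6951

0.6951


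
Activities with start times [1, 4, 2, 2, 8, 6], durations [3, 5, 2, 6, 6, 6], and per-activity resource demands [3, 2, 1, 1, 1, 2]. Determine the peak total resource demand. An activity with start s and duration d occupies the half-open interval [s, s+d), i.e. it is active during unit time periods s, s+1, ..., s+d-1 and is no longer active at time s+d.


Each activity i is active on [start_i, start_i + duration_i).
Compute total resource usage per time slot:
  t=0: active resources = [], total = 0
  t=1: active resources = [3], total = 3
  t=2: active resources = [3, 1, 1], total = 5
  t=3: active resources = [3, 1, 1], total = 5
  t=4: active resources = [2, 1], total = 3
  t=5: active resources = [2, 1], total = 3
  t=6: active resources = [2, 1, 2], total = 5
  t=7: active resources = [2, 1, 2], total = 5
  t=8: active resources = [2, 1, 2], total = 5
  t=9: active resources = [1, 2], total = 3
  t=10: active resources = [1, 2], total = 3
  t=11: active resources = [1, 2], total = 3
  t=12: active resources = [1], total = 1
  t=13: active resources = [1], total = 1
Peak resource demand = 5

5


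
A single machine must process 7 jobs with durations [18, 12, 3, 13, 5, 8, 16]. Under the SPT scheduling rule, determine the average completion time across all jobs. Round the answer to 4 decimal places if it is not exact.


Sort jobs by processing time (SPT order): [3, 5, 8, 12, 13, 16, 18]
Compute completion times sequentially:
  Job 1: processing = 3, completes at 3
  Job 2: processing = 5, completes at 8
  Job 3: processing = 8, completes at 16
  Job 4: processing = 12, completes at 28
  Job 5: processing = 13, completes at 41
  Job 6: processing = 16, completes at 57
  Job 7: processing = 18, completes at 75
Sum of completion times = 228
Average completion time = 228/7 = 32.5714

32.5714


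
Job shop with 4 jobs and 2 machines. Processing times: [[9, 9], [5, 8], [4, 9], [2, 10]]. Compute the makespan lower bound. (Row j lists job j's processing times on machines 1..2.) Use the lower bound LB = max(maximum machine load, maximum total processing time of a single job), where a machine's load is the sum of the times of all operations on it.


Machine loads:
  Machine 1: 9 + 5 + 4 + 2 = 20
  Machine 2: 9 + 8 + 9 + 10 = 36
Max machine load = 36
Job totals:
  Job 1: 18
  Job 2: 13
  Job 3: 13
  Job 4: 12
Max job total = 18
Lower bound = max(36, 18) = 36

36


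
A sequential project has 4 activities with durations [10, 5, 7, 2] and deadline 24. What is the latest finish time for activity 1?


LF(activity 1) = deadline - sum of successor durations
Successors: activities 2 through 4 with durations [5, 7, 2]
Sum of successor durations = 14
LF = 24 - 14 = 10

10


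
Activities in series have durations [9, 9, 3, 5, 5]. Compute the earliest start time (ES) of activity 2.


Activity 2 starts after activities 1 through 1 complete.
Predecessor durations: [9]
ES = 9 = 9

9


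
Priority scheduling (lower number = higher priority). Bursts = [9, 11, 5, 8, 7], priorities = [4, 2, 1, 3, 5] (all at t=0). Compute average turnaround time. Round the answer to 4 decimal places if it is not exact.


Sort by priority (ascending = highest first):
Order: [(1, 5), (2, 11), (3, 8), (4, 9), (5, 7)]
Completion times:
  Priority 1, burst=5, C=5
  Priority 2, burst=11, C=16
  Priority 3, burst=8, C=24
  Priority 4, burst=9, C=33
  Priority 5, burst=7, C=40
Average turnaround = 118/5 = 23.6

23.6


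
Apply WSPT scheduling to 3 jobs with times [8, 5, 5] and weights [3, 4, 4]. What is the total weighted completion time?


Compute p/w ratios and sort ascending (WSPT): [(5, 4), (5, 4), (8, 3)]
Compute weighted completion times:
  Job (p=5,w=4): C=5, w*C=4*5=20
  Job (p=5,w=4): C=10, w*C=4*10=40
  Job (p=8,w=3): C=18, w*C=3*18=54
Total weighted completion time = 114

114


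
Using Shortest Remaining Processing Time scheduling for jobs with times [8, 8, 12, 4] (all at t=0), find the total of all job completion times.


Since all jobs arrive at t=0, SRPT equals SPT ordering.
SPT order: [4, 8, 8, 12]
Completion times:
  Job 1: p=4, C=4
  Job 2: p=8, C=12
  Job 3: p=8, C=20
  Job 4: p=12, C=32
Total completion time = 4 + 12 + 20 + 32 = 68

68


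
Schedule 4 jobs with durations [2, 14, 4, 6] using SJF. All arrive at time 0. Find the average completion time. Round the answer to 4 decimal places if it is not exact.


SJF order (ascending): [2, 4, 6, 14]
Completion times:
  Job 1: burst=2, C=2
  Job 2: burst=4, C=6
  Job 3: burst=6, C=12
  Job 4: burst=14, C=26
Average completion = 46/4 = 11.5

11.5


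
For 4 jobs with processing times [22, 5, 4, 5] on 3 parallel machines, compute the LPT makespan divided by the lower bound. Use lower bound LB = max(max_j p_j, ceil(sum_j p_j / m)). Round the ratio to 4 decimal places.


LPT order: [22, 5, 5, 4]
Machine loads after assignment: [22, 9, 5]
LPT makespan = 22
Lower bound = max(max_job, ceil(total/3)) = max(22, 12) = 22
Ratio = 22 / 22 = 1.0

1.0


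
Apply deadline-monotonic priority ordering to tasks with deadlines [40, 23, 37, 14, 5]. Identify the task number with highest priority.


Sort tasks by relative deadline (ascending):
  Task 5: deadline = 5
  Task 4: deadline = 14
  Task 2: deadline = 23
  Task 3: deadline = 37
  Task 1: deadline = 40
Priority order (highest first): [5, 4, 2, 3, 1]
Highest priority task = 5

5


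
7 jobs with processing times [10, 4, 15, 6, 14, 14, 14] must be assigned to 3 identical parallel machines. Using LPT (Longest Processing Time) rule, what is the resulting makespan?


Sort jobs in decreasing order (LPT): [15, 14, 14, 14, 10, 6, 4]
Assign each job to the least loaded machine:
  Machine 1: jobs [15, 6, 4], load = 25
  Machine 2: jobs [14, 14], load = 28
  Machine 3: jobs [14, 10], load = 24
Makespan = max load = 28

28


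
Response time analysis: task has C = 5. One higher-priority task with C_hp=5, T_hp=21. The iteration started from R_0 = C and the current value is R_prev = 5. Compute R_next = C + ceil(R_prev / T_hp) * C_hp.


R_next = C + ceil(R_prev / T_hp) * C_hp
ceil(5 / 21) = ceil(0.2381) = 1
Interference = 1 * 5 = 5
R_next = 5 + 5 = 10

10


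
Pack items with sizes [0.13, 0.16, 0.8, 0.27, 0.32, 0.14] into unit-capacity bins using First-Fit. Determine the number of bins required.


Place items sequentially using First-Fit:
  Item 0.13 -> new Bin 1
  Item 0.16 -> Bin 1 (now 0.29)
  Item 0.8 -> new Bin 2
  Item 0.27 -> Bin 1 (now 0.56)
  Item 0.32 -> Bin 1 (now 0.88)
  Item 0.14 -> Bin 2 (now 0.94)
Total bins used = 2

2


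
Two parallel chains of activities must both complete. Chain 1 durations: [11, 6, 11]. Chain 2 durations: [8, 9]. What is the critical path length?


Path A total = 11 + 6 + 11 = 28
Path B total = 8 + 9 = 17
Critical path = longest path = max(28, 17) = 28

28


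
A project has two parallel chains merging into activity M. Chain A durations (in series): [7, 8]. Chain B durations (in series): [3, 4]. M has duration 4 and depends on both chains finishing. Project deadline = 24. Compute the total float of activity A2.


Forward pass: ES(A2) = sum of predecessors on chain A = 7
EF = ES + duration = 7 + 8 = 15
Backward pass: LF(M) = deadline = 24; LS(M) = 24 - 4 = 20
LF(A2) = LS(M) - sum(successors on chain A) = 20 - 0 = 20
LS = LF - duration = 20 - 8 = 12
Total float = LS - ES = 12 - 7 = 5

5


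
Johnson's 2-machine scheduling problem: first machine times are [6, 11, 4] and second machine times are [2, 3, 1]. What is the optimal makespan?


Apply Johnson's rule:
  Group 1 (a <= b): []
  Group 2 (a > b): [(2, 11, 3), (1, 6, 2), (3, 4, 1)]
Optimal job order: [2, 1, 3]
Schedule:
  Job 2: M1 done at 11, M2 done at 14
  Job 1: M1 done at 17, M2 done at 19
  Job 3: M1 done at 21, M2 done at 22
Makespan = 22

22


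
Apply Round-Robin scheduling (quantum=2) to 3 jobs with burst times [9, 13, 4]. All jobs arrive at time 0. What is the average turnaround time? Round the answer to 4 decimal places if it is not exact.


Time quantum = 2
Execution trace:
  J1 runs 2 units, time = 2
  J2 runs 2 units, time = 4
  J3 runs 2 units, time = 6
  J1 runs 2 units, time = 8
  J2 runs 2 units, time = 10
  J3 runs 2 units, time = 12
  J1 runs 2 units, time = 14
  J2 runs 2 units, time = 16
  J1 runs 2 units, time = 18
  J2 runs 2 units, time = 20
  J1 runs 1 units, time = 21
  J2 runs 2 units, time = 23
  J2 runs 2 units, time = 25
  J2 runs 1 units, time = 26
Finish times: [21, 26, 12]
Average turnaround = 59/3 = 19.6667

19.6667


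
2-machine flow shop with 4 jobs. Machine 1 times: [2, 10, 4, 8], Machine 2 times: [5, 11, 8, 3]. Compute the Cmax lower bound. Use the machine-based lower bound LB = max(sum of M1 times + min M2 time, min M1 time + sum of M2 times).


LB1 = sum(M1 times) + min(M2 times) = 24 + 3 = 27
LB2 = min(M1 times) + sum(M2 times) = 2 + 27 = 29
Lower bound = max(LB1, LB2) = max(27, 29) = 29

29


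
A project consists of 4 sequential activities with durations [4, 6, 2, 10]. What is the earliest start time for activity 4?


Activity 4 starts after activities 1 through 3 complete.
Predecessor durations: [4, 6, 2]
ES = 4 + 6 + 2 = 12

12


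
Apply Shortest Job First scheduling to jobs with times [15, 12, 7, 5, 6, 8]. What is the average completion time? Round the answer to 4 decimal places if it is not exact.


SJF order (ascending): [5, 6, 7, 8, 12, 15]
Completion times:
  Job 1: burst=5, C=5
  Job 2: burst=6, C=11
  Job 3: burst=7, C=18
  Job 4: burst=8, C=26
  Job 5: burst=12, C=38
  Job 6: burst=15, C=53
Average completion = 151/6 = 25.1667

25.1667


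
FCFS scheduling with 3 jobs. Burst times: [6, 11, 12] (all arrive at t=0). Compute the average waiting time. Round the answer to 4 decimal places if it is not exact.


FCFS order (as given): [6, 11, 12]
Waiting times:
  Job 1: wait = 0
  Job 2: wait = 6
  Job 3: wait = 17
Sum of waiting times = 23
Average waiting time = 23/3 = 7.6667

7.6667


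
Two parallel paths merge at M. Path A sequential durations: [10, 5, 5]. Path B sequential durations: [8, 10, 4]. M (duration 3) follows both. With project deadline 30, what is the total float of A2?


Forward pass: ES(A2) = sum of predecessors on chain A = 10
EF = ES + duration = 10 + 5 = 15
Backward pass: LF(M) = deadline = 30; LS(M) = 30 - 3 = 27
LF(A2) = LS(M) - sum(successors on chain A) = 27 - 5 = 22
LS = LF - duration = 22 - 5 = 17
Total float = LS - ES = 17 - 10 = 7

7


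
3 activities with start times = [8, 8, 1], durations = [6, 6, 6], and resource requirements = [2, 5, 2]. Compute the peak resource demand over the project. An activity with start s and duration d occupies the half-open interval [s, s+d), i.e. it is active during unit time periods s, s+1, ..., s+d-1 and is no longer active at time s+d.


Each activity i is active on [start_i, start_i + duration_i).
Compute total resource usage per time slot:
  t=0: active resources = [], total = 0
  t=1: active resources = [2], total = 2
  t=2: active resources = [2], total = 2
  t=3: active resources = [2], total = 2
  t=4: active resources = [2], total = 2
  t=5: active resources = [2], total = 2
  t=6: active resources = [2], total = 2
  t=7: active resources = [], total = 0
  t=8: active resources = [2, 5], total = 7
  t=9: active resources = [2, 5], total = 7
  t=10: active resources = [2, 5], total = 7
  t=11: active resources = [2, 5], total = 7
  t=12: active resources = [2, 5], total = 7
  t=13: active resources = [2, 5], total = 7
Peak resource demand = 7

7


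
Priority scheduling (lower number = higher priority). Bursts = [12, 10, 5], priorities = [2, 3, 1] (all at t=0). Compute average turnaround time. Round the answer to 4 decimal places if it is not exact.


Sort by priority (ascending = highest first):
Order: [(1, 5), (2, 12), (3, 10)]
Completion times:
  Priority 1, burst=5, C=5
  Priority 2, burst=12, C=17
  Priority 3, burst=10, C=27
Average turnaround = 49/3 = 16.3333

16.3333


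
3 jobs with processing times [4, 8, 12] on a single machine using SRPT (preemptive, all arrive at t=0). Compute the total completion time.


Since all jobs arrive at t=0, SRPT equals SPT ordering.
SPT order: [4, 8, 12]
Completion times:
  Job 1: p=4, C=4
  Job 2: p=8, C=12
  Job 3: p=12, C=24
Total completion time = 4 + 12 + 24 = 40

40


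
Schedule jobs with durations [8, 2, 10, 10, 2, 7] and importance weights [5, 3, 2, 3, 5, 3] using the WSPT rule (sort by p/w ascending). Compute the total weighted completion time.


Compute p/w ratios and sort ascending (WSPT): [(2, 5), (2, 3), (8, 5), (7, 3), (10, 3), (10, 2)]
Compute weighted completion times:
  Job (p=2,w=5): C=2, w*C=5*2=10
  Job (p=2,w=3): C=4, w*C=3*4=12
  Job (p=8,w=5): C=12, w*C=5*12=60
  Job (p=7,w=3): C=19, w*C=3*19=57
  Job (p=10,w=3): C=29, w*C=3*29=87
  Job (p=10,w=2): C=39, w*C=2*39=78
Total weighted completion time = 304

304


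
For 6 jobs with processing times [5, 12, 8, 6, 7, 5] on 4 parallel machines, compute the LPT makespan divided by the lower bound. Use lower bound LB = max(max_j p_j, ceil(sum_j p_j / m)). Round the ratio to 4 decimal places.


LPT order: [12, 8, 7, 6, 5, 5]
Machine loads after assignment: [12, 8, 12, 11]
LPT makespan = 12
Lower bound = max(max_job, ceil(total/4)) = max(12, 11) = 12
Ratio = 12 / 12 = 1.0

1.0


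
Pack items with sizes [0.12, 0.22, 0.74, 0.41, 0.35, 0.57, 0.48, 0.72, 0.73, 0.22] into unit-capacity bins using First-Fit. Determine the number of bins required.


Place items sequentially using First-Fit:
  Item 0.12 -> new Bin 1
  Item 0.22 -> Bin 1 (now 0.34)
  Item 0.74 -> new Bin 2
  Item 0.41 -> Bin 1 (now 0.75)
  Item 0.35 -> new Bin 3
  Item 0.57 -> Bin 3 (now 0.92)
  Item 0.48 -> new Bin 4
  Item 0.72 -> new Bin 5
  Item 0.73 -> new Bin 6
  Item 0.22 -> Bin 1 (now 0.97)
Total bins used = 6

6


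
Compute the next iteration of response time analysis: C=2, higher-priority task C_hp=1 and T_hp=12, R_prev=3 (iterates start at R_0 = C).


R_next = C + ceil(R_prev / T_hp) * C_hp
ceil(3 / 12) = ceil(0.25) = 1
Interference = 1 * 1 = 1
R_next = 2 + 1 = 3
R_next = R_prev, so the iteration has converged (response time = 3).

3


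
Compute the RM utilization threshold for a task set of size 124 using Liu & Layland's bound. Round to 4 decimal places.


Compute 2^(1/124) = 1.0056055492
Subtract 1: 1.0056055492 - 1 = 0.0056055492
Multiply by n: 124 * 0.0056055492 = 0.6950881008
Round to 4 dp: 0.6951

0.6951


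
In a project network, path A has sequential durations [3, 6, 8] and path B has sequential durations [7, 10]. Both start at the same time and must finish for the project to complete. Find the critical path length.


Path A total = 3 + 6 + 8 = 17
Path B total = 7 + 10 = 17
Critical path = longest path = max(17, 17) = 17

17


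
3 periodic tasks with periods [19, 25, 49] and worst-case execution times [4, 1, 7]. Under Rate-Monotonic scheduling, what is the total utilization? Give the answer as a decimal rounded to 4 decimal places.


Compute individual utilizations (exact fractions):
  Task 1: C/T = 4/19 (approx. 0.2105)
  Task 2: C/T = 1/25 (approx. 0.04)
  Task 3: C/T = 7/49 = 1/7 (approx. 0.1429)
Total utilization U = 4/19 + 1/25 + 1/7 = 1308/3325
Rounded to 4 decimal places: U = 0.3934
RM (Liu & Layland) bound for 3 tasks = 0.779763; compare with U = 1308/3325 (approx. 0.393383)
U <= bound, so schedulable by RM sufficient condition.

0.3934


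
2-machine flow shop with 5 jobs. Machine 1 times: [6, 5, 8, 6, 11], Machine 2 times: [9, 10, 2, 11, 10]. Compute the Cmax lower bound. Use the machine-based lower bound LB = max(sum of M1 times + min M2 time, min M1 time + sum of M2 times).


LB1 = sum(M1 times) + min(M2 times) = 36 + 2 = 38
LB2 = min(M1 times) + sum(M2 times) = 5 + 42 = 47
Lower bound = max(LB1, LB2) = max(38, 47) = 47

47


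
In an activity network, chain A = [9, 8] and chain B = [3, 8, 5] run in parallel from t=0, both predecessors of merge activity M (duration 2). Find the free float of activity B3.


ES(B3) = sum of predecessors on chain B = 11
EF(B3) = ES + duration = 11 + 5 = 16
Successor of B3 is M. ES(M) = max(sum(A), sum(B)) = max(17, 16) = 17
Free float = ES(successor) - EF(current) = 17 - 16 = 1

1


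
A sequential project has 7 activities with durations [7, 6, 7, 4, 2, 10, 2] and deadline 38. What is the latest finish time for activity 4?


LF(activity 4) = deadline - sum of successor durations
Successors: activities 5 through 7 with durations [2, 10, 2]
Sum of successor durations = 14
LF = 38 - 14 = 24

24


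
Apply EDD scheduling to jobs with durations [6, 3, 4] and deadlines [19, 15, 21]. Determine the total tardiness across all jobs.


Sort by due date (EDD order): [(3, 15), (6, 19), (4, 21)]
Compute completion times and tardiness:
  Job 1: p=3, d=15, C=3, tardiness=max(0,3-15)=0
  Job 2: p=6, d=19, C=9, tardiness=max(0,9-19)=0
  Job 3: p=4, d=21, C=13, tardiness=max(0,13-21)=0
Total tardiness = 0

0


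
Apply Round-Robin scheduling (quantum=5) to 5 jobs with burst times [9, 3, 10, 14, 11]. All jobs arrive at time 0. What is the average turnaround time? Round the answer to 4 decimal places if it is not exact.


Time quantum = 5
Execution trace:
  J1 runs 5 units, time = 5
  J2 runs 3 units, time = 8
  J3 runs 5 units, time = 13
  J4 runs 5 units, time = 18
  J5 runs 5 units, time = 23
  J1 runs 4 units, time = 27
  J3 runs 5 units, time = 32
  J4 runs 5 units, time = 37
  J5 runs 5 units, time = 42
  J4 runs 4 units, time = 46
  J5 runs 1 units, time = 47
Finish times: [27, 8, 32, 46, 47]
Average turnaround = 160/5 = 32.0

32.0


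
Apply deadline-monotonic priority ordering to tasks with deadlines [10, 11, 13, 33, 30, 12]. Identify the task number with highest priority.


Sort tasks by relative deadline (ascending):
  Task 1: deadline = 10
  Task 2: deadline = 11
  Task 6: deadline = 12
  Task 3: deadline = 13
  Task 5: deadline = 30
  Task 4: deadline = 33
Priority order (highest first): [1, 2, 6, 3, 5, 4]
Highest priority task = 1

1


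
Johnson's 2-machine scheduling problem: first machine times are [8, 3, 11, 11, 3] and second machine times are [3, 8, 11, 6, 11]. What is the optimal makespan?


Apply Johnson's rule:
  Group 1 (a <= b): [(2, 3, 8), (5, 3, 11), (3, 11, 11)]
  Group 2 (a > b): [(4, 11, 6), (1, 8, 3)]
Optimal job order: [2, 5, 3, 4, 1]
Schedule:
  Job 2: M1 done at 3, M2 done at 11
  Job 5: M1 done at 6, M2 done at 22
  Job 3: M1 done at 17, M2 done at 33
  Job 4: M1 done at 28, M2 done at 39
  Job 1: M1 done at 36, M2 done at 42
Makespan = 42

42


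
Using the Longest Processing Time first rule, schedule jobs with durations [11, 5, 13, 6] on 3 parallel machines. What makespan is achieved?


Sort jobs in decreasing order (LPT): [13, 11, 6, 5]
Assign each job to the least loaded machine:
  Machine 1: jobs [13], load = 13
  Machine 2: jobs [11], load = 11
  Machine 3: jobs [6, 5], load = 11
Makespan = max load = 13

13


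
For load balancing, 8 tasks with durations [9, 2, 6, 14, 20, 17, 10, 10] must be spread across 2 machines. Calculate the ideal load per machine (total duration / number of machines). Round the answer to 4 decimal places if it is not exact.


Total processing time = 9 + 2 + 6 + 14 + 20 + 17 + 10 + 10 = 88
Number of machines = 2
Ideal balanced load = 88 / 2 = 44.0

44.0


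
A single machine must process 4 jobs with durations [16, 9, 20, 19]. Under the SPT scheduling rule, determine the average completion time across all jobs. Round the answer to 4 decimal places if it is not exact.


Sort jobs by processing time (SPT order): [9, 16, 19, 20]
Compute completion times sequentially:
  Job 1: processing = 9, completes at 9
  Job 2: processing = 16, completes at 25
  Job 3: processing = 19, completes at 44
  Job 4: processing = 20, completes at 64
Sum of completion times = 142
Average completion time = 142/4 = 35.5

35.5


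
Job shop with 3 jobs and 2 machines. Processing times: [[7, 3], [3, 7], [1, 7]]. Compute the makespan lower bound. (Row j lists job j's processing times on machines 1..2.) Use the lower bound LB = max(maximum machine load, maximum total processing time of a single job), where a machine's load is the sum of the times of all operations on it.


Machine loads:
  Machine 1: 7 + 3 + 1 = 11
  Machine 2: 3 + 7 + 7 = 17
Max machine load = 17
Job totals:
  Job 1: 10
  Job 2: 10
  Job 3: 8
Max job total = 10
Lower bound = max(17, 10) = 17

17


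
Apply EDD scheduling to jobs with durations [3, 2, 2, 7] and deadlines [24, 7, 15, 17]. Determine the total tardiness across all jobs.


Sort by due date (EDD order): [(2, 7), (2, 15), (7, 17), (3, 24)]
Compute completion times and tardiness:
  Job 1: p=2, d=7, C=2, tardiness=max(0,2-7)=0
  Job 2: p=2, d=15, C=4, tardiness=max(0,4-15)=0
  Job 3: p=7, d=17, C=11, tardiness=max(0,11-17)=0
  Job 4: p=3, d=24, C=14, tardiness=max(0,14-24)=0
Total tardiness = 0

0


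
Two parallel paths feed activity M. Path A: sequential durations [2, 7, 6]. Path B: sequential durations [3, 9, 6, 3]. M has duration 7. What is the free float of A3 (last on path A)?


ES(A3) = sum of predecessors on chain A = 9
EF(A3) = ES + duration = 9 + 6 = 15
Successor of A3 is M. ES(M) = max(sum(A), sum(B)) = max(15, 21) = 21
Free float = ES(successor) - EF(current) = 21 - 15 = 6

6


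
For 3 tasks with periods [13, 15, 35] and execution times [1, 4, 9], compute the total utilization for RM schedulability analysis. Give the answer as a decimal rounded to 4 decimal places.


Compute individual utilizations (exact fractions):
  Task 1: C/T = 1/13 (approx. 0.0769)
  Task 2: C/T = 4/15 (approx. 0.2667)
  Task 3: C/T = 9/35 (approx. 0.2571)
Total utilization U = 1/13 + 4/15 + 9/35 = 164/273
Rounded to 4 decimal places: U = 0.6007
RM (Liu & Layland) bound for 3 tasks = 0.779763; compare with U = 164/273 (approx. 0.600733)
U <= bound, so schedulable by RM sufficient condition.

0.6007


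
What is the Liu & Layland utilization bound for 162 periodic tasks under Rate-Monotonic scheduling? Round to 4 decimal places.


Compute 2^(1/162) = 1.0042878529
Subtract 1: 1.0042878529 - 1 = 0.0042878529
Multiply by n: 162 * 0.0042878529 = 0.6946321698
Round to 4 dp: 0.6946

0.6946


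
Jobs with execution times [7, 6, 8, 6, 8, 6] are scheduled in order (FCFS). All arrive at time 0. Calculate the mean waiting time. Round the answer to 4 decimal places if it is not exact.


FCFS order (as given): [7, 6, 8, 6, 8, 6]
Waiting times:
  Job 1: wait = 0
  Job 2: wait = 7
  Job 3: wait = 13
  Job 4: wait = 21
  Job 5: wait = 27
  Job 6: wait = 35
Sum of waiting times = 103
Average waiting time = 103/6 = 17.1667

17.1667


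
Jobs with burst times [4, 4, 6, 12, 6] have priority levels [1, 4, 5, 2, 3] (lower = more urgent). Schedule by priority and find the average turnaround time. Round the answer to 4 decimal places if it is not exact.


Sort by priority (ascending = highest first):
Order: [(1, 4), (2, 12), (3, 6), (4, 4), (5, 6)]
Completion times:
  Priority 1, burst=4, C=4
  Priority 2, burst=12, C=16
  Priority 3, burst=6, C=22
  Priority 4, burst=4, C=26
  Priority 5, burst=6, C=32
Average turnaround = 100/5 = 20.0

20.0


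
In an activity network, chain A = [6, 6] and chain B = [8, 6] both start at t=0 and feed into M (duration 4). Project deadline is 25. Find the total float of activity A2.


Forward pass: ES(A2) = sum of predecessors on chain A = 6
EF = ES + duration = 6 + 6 = 12
Backward pass: LF(M) = deadline = 25; LS(M) = 25 - 4 = 21
LF(A2) = LS(M) - sum(successors on chain A) = 21 - 0 = 21
LS = LF - duration = 21 - 6 = 15
Total float = LS - ES = 15 - 6 = 9

9


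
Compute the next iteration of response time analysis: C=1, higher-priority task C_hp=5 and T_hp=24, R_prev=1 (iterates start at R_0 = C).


R_next = C + ceil(R_prev / T_hp) * C_hp
ceil(1 / 24) = ceil(0.0417) = 1
Interference = 1 * 5 = 5
R_next = 1 + 5 = 6

6


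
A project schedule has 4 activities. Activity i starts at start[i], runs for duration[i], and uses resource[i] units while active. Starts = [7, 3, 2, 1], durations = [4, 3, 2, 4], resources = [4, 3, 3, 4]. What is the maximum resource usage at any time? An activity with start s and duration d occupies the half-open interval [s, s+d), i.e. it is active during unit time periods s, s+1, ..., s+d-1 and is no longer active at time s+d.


Each activity i is active on [start_i, start_i + duration_i).
Compute total resource usage per time slot:
  t=0: active resources = [], total = 0
  t=1: active resources = [4], total = 4
  t=2: active resources = [3, 4], total = 7
  t=3: active resources = [3, 3, 4], total = 10
  t=4: active resources = [3, 4], total = 7
  t=5: active resources = [3], total = 3
  t=6: active resources = [], total = 0
  t=7: active resources = [4], total = 4
  t=8: active resources = [4], total = 4
  t=9: active resources = [4], total = 4
  t=10: active resources = [4], total = 4
Peak resource demand = 10

10


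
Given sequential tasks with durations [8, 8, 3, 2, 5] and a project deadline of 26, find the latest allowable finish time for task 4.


LF(activity 4) = deadline - sum of successor durations
Successors: activities 5 through 5 with durations [5]
Sum of successor durations = 5
LF = 26 - 5 = 21

21


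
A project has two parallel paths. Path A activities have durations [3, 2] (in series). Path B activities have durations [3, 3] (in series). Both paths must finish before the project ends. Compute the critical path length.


Path A total = 3 + 2 = 5
Path B total = 3 + 3 = 6
Critical path = longest path = max(5, 6) = 6

6


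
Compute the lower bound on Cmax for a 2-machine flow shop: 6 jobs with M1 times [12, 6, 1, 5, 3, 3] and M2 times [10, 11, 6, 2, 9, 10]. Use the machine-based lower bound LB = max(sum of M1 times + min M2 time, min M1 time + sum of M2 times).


LB1 = sum(M1 times) + min(M2 times) = 30 + 2 = 32
LB2 = min(M1 times) + sum(M2 times) = 1 + 48 = 49
Lower bound = max(LB1, LB2) = max(32, 49) = 49

49


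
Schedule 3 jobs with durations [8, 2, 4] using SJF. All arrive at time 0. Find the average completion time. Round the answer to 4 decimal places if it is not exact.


SJF order (ascending): [2, 4, 8]
Completion times:
  Job 1: burst=2, C=2
  Job 2: burst=4, C=6
  Job 3: burst=8, C=14
Average completion = 22/3 = 7.3333

7.3333
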